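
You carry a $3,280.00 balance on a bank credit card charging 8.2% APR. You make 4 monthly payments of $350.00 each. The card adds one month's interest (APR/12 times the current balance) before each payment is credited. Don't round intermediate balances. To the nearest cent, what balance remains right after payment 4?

Monthly rate r = 8.2%/12 = 0.683333% = 0.00683333.
Each month: B ← B·(1+r) − $350.00.
Month 1: interest $22.41; balance after payment $2,952.41.
Month 2: interest $20.17; balance after payment $2,622.59.
Month 3: interest $17.92; balance after payment $2,290.51.
Month 4: interest $15.65; balance after payment $1,956.16.

$1,956.16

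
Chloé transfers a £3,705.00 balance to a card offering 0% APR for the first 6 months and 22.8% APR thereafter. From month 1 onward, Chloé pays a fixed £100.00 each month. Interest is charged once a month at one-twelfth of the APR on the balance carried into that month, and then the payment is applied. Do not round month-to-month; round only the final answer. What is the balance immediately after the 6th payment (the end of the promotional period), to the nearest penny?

£3,105.00

Promo months 1–6 at r₀ = 0%/12 = 0; months 7+ at r₁ = 22.8%/12 = 0.019.
After month 6 (no interest yet): B = £3,705.00 − 6·£100.00 = £3,105.00.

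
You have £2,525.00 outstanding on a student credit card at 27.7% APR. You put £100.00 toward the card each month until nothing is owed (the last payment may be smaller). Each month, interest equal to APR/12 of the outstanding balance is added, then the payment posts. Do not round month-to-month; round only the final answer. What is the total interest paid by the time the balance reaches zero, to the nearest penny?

Monthly rate r = 27.7%/12 = 2.30833% = 0.0230833.
Payoff takes n = ⌈−ln(1 − rB₀/P)/ln(1+r)⌉ = ⌈38.312⌉ = 39 payments; the last is £31.46.
Total paid = 38·£100.00 + £31.46 = £3,831.46.
Total interest = total paid − principal = £3,831.46 − £2,525.00 = £1,306.46.

£1,306.46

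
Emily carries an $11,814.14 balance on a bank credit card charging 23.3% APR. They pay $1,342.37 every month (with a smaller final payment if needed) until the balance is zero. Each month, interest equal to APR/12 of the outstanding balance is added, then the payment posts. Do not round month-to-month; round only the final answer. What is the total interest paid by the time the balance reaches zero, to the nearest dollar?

$1,269

Monthly rate r = 23.3%/12 = 1.94167% = 0.0194167.
Payoff takes n = ⌈−ln(1 − rB₀/P)/ln(1+r)⌉ = ⌈9.745⌉ = 10 payments; the last is $1,002.15.
Total paid = 9·$1,342.37 + $1,002.15 = $13,083.48.
Total interest = total paid − principal = $13,083.48 − $11,814.14 = $1,269.34.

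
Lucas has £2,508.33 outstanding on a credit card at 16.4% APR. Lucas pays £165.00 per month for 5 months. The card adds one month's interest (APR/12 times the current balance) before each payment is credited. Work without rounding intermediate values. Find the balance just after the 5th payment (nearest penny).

£1,836.62

Monthly rate r = 16.4%/12 = 1.36667% = 0.0136667.
Each month: B ← B·(1+r) − £165.00.
Month 1: interest £34.28; balance after payment £2,377.61.
Month 2: interest £32.49; balance after payment £2,245.10.
Month 3: interest £30.68; balance after payment £2,110.79.
Month 4: interest £28.85; balance after payment £1,974.64.
Month 5: interest £26.99; balance after payment £1,836.62.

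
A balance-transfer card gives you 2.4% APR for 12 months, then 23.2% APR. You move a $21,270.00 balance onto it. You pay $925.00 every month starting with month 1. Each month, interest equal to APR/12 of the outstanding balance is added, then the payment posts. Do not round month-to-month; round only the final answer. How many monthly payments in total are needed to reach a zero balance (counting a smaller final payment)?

Promo months 1–12 at r₀ = 2.4%/12 = 0.002; months 13+ at r₁ = 23.2%/12 = 0.0193333.
After month 12: iterate B ← B·(1+r₀) − $925.00 for 12 months → $10,563.22.
Then at r₁ with $925.00/mo: n₂ = −ln(1 − r₁·B/P)/ln(1+r₁) ≈ 13.03 → 14 more payments.

26 months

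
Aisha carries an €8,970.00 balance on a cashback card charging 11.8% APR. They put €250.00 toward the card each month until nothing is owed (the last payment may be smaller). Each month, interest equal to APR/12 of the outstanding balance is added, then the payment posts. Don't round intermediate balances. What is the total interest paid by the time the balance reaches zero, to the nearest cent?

Monthly rate r = 11.8%/12 = 0.983333% = 0.00983333.
Payoff takes n = ⌈−ln(1 − rB₀/P)/ln(1+r)⌉ = ⌈44.468⌉ = 45 payments; the last is €117.26.
Total paid = 44·€250.00 + €117.26 = €11,117.26.
Total interest = total paid − principal = €11,117.26 − €8,970.00 = €2,147.26.

€2,147.26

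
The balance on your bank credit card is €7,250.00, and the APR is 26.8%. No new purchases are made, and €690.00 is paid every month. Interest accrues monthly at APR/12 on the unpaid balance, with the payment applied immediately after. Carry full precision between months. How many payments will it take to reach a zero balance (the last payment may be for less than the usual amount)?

Monthly rate r = 26.8%/12 = 2.23333% = 0.0223333.
Recurrence: B ← B·(1+r) − €690.00.
Month 1: interest €161.92; balance after payment €6,721.92.
Month 2: interest €150.12; balance after payment €6,182.04.
Closed form: n = −ln(1 − rB₀/P)/ln(1+r) = −ln(0.76534)/ln(1.02233) ≈ 12.108, so the balance reaches zero during payment 13.

13 months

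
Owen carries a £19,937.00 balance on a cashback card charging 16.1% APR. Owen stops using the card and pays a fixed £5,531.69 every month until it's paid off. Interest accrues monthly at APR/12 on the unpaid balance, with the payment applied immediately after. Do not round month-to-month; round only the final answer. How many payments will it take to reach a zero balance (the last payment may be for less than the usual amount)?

Monthly rate r = 16.1%/12 = 1.34167% = 0.0134167.
Recurrence: B ← B·(1+r) − £5,531.69.
Month 1: interest £267.49; balance after payment £14,672.80.
Month 2: interest £196.86; balance after payment £9,337.97.
Month 3: interest £125.28; balance after payment £3,931.56.
Month 4: interest £52.75; balance after payment £0.00.

4 payments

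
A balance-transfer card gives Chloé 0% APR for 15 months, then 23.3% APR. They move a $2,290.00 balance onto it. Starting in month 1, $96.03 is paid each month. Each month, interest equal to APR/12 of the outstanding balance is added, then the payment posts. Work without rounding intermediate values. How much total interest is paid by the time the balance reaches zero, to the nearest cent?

Promo months 1–15 at r₀ = 0%/12 = 0; months 16+ at r₁ = 23.3%/12 = 0.0194167.
After month 15 (no interest yet): B = $2,290.00 − 15·$96.03 = $849.55.
Then at r₁ with $96.03/mo: n₂ = −ln(1 − r₁·B/P)/ln(1+r₁) ≈ 9.80 → 10 more payments.
Total paid = 24·$96.03 + $77.02 = $2,381.74; interest = $2,381.74 − $2,290.00 = $91.74.

$91.74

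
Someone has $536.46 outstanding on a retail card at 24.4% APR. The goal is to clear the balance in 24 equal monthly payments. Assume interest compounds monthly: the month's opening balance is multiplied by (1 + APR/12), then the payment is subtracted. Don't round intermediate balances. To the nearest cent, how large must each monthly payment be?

Monthly rate r = 24.4%/12 = 2.03333% = 0.0203333.
Level-payment amortization: P = B₀·r / (1 − (1+r)^(−n)) = 536.46·0.0203333 / (1 − 1.02033^(−24)).
Denominator 1 − (1+r)^(−24) = 0.383134896.
P = 10.908 / 0.383134896 ≈ 28.47.

$28.47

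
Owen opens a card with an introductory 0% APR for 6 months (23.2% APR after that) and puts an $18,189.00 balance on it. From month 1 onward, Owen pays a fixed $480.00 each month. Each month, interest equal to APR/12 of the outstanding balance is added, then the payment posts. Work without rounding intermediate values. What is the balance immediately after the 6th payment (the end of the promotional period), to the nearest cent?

Promo months 1–6 at r₀ = 0%/12 = 0; months 7+ at r₁ = 23.2%/12 = 0.0193333.
After month 6 (no interest yet): B = $18,189.00 − 6·$480.00 = $15,309.00.

$15,309.00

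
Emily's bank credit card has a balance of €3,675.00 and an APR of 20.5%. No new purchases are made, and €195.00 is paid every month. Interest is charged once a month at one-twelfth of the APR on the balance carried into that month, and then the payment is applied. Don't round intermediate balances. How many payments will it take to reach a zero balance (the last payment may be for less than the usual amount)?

23 payments

Monthly rate r = 20.5%/12 = 1.70833% = 0.0170833.
Recurrence: B ← B·(1+r) − €195.00.
Month 1: interest €62.78; balance after payment €3,542.78.
Month 2: interest €60.52; balance after payment €3,408.30.
Closed form: n = −ln(1 − rB₀/P)/ln(1+r) = −ln(0.67804)/ln(1.01708) ≈ 22.938, so the balance reaches zero during payment 23.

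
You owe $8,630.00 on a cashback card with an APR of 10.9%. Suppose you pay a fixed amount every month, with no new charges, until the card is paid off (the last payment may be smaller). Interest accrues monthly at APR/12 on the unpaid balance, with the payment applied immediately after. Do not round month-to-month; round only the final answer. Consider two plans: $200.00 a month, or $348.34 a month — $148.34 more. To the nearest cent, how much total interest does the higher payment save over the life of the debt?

Monthly rate r = 10.9%/12 = 0.908333% = 0.00908333.
At $200.00/mo: n = ⌈−ln(1 − rB₀/P)/ln(1+r)⌉ = 56 payments (last $3.63); total interest = total paid − $8,630.00 = $2,373.63.
At $348.34/mo: 29 payments (last $67.82); total interest $1,191.34.
Interest saved = $2,373.63 − $1,191.34 = $1,182.29.

$1,182.29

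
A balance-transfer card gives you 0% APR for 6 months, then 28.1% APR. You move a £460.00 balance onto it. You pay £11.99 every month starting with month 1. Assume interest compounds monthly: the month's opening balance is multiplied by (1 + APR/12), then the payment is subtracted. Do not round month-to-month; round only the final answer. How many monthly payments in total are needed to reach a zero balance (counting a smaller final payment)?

Promo months 1–6 at r₀ = 0%/12 = 0; months 7+ at r₁ = 28.1%/12 = 0.0234167.
After month 6 (no interest yet): B = £460.00 − 6·£11.99 = £388.06.
Then at r₁ with £11.99/mo: n₂ = −ln(1 − r₁·B/P)/ln(1+r₁) ≈ 61.28 → 62 more payments.

68 payments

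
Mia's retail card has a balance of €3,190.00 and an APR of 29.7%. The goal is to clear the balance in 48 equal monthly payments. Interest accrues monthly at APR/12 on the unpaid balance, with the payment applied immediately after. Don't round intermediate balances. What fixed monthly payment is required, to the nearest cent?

Monthly rate r = 29.7%/12 = 2.475% = 0.02475.
Level-payment amortization: P = B₀·r / (1 − (1+r)^(−n)) = 3190.00·0.02475 / (1 − 1.02475^(−48)).
Denominator 1 − (1+r)^(−48) = 0.690728782.
P = 78.9525 / 0.690728782 ≈ 114.30.

€114.30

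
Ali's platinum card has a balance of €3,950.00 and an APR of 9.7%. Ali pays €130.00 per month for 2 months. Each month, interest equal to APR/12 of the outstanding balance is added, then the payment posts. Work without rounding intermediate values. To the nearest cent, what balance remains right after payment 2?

€3,753.07

Monthly rate r = 9.7%/12 = 0.808333% = 0.00808333.
Each month: B ← B·(1+r) − €130.00.
Month 1: interest €31.93; balance after payment €3,851.93.
Month 2: interest €31.14; balance after payment €3,753.07.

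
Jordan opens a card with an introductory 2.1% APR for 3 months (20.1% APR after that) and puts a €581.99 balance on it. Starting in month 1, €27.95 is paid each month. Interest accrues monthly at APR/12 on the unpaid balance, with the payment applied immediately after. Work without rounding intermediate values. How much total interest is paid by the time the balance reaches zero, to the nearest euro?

€103

Promo months 1–3 at r₀ = 2.1%/12 = 0.00175; months 4+ at r₁ = 20.1%/12 = 0.01675.
After month 3: iterate B ← B·(1+r₀) − €27.95 for 3 months → €501.05.
Then at r₁ with €27.95/mo: n₂ = −ln(1 − r₁·B/P)/ln(1+r₁) ≈ 21.50 → 22 more payments.
Total paid = 24·€27.95 + €13.91 = €684.71; interest = €684.71 − €581.99 = €102.72.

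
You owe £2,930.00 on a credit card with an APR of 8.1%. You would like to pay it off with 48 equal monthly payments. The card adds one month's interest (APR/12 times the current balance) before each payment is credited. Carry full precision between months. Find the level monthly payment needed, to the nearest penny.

Monthly rate r = 8.1%/12 = 0.675% = 0.00675.
Level-payment amortization: P = B₀·r / (1 − (1+r)^(−n)) = 2930.00·0.00675 / (1 − 1.00675^(−48)).
Denominator 1 − (1+r)^(−48) = 0.275961996.
P = 19.7775 / 0.275961996 ≈ 71.67.

£71.67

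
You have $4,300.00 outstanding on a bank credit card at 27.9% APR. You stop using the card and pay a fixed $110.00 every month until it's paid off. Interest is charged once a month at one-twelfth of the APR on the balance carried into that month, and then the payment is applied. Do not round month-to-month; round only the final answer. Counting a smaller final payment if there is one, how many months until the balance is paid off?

Monthly rate r = 27.9%/12 = 2.325% = 0.02325.
Recurrence: B ← B·(1+r) − $110.00.
Month 1: interest $99.97; balance after payment $4,289.98.
Month 2: interest $99.74; balance after payment $4,279.72.
Closed form: n = −ln(1 − rB₀/P)/ln(1+r) = −ln(0.091136)/ln(1.02325) ≈ 104.221, so the balance reaches zero during payment 105.

105 months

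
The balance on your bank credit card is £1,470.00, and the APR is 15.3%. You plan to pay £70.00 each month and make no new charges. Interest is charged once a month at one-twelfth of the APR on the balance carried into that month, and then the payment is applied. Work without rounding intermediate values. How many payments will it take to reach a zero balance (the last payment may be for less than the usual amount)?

Monthly rate r = 15.3%/12 = 1.275% = 0.01275.
Recurrence: B ← B·(1+r) − £70.00.
Month 1: interest £18.74; balance after payment £1,418.74.
Month 2: interest £18.09; balance after payment £1,366.83.
Closed form: n = −ln(1 − rB₀/P)/ln(1+r) = −ln(0.73225)/ln(1.01275) ≈ 24.597, so the balance reaches zero during payment 25.

25 payments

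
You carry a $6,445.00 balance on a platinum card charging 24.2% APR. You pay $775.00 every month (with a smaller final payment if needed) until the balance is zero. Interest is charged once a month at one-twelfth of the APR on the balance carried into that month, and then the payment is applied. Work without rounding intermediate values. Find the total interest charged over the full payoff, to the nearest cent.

$681.76

Monthly rate r = 24.2%/12 = 2.01667% = 0.0201667.
Payoff takes n = ⌈−ln(1 − rB₀/P)/ln(1+r)⌉ = ⌈9.194⌉ = 10 payments; the last is $151.76.
Total paid = 9·$775.00 + $151.76 = $7,126.76.
Total interest = total paid − principal = $7,126.76 − $6,445.00 = $681.76.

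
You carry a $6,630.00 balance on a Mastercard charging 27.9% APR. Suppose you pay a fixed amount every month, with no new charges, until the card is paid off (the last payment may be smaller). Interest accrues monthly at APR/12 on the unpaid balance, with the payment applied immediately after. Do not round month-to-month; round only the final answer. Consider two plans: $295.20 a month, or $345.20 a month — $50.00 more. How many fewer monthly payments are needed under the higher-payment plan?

Monthly rate r = 27.9%/12 = 2.325% = 0.02325.
At $295.20/mo: n = ⌈−ln(1 − rB₀/P)/ln(1+r)⌉ = 33 payments (last $39.41); total interest = total paid − $6,630.00 = $2,855.81.
At $345.20/mo: 26 payments (last $255.79); total interest $2,255.79.
Payments saved = 33 − 26 = 7.

7 fewer payments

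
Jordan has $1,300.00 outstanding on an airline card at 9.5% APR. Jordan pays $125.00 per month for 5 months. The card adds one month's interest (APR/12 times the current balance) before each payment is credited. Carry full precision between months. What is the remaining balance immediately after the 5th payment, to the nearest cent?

$717.31

Monthly rate r = 9.5%/12 = 0.791667% = 0.00791667.
Each month: B ← B·(1+r) − $125.00.
Month 1: interest $10.29; balance after payment $1,185.29.
Month 2: interest $9.38; balance after payment $1,069.68.
Month 3: interest $8.47; balance after payment $953.14.
Month 4: interest $7.55; balance after payment $835.69.
Month 5: interest $6.62; balance after payment $717.31.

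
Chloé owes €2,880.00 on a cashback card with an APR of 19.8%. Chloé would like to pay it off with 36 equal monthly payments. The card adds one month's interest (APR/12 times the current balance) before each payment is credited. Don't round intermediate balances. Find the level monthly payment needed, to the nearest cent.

Monthly rate r = 19.8%/12 = 1.65% = 0.0165.
Level-payment amortization: P = B₀·r / (1 − (1+r)^(−n)) = 2880.00·0.0165 / (1 − 1.0165^(−36)).
Denominator 1 − (1+r)^(−36) = 0.445202861.
P = 47.52 / 0.445202861 ≈ 106.74.

€106.74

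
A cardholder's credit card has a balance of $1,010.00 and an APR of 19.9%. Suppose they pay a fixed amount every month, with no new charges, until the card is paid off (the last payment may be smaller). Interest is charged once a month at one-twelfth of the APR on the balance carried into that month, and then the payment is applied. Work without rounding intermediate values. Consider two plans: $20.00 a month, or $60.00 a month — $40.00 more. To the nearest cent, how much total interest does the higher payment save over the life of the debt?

Monthly rate r = 19.9%/12 = 1.65833% = 0.0165833.
At $20.00/mo: n = ⌈−ln(1 − rB₀/P)/ln(1+r)⌉ = 111 payments (last $9.30); total interest = total paid − $1,010.00 = $1,199.30.
At $60.00/mo: 20 payments (last $54.14); total interest $184.14.
Interest saved = $1,199.30 − $184.14 = $1,015.16.

$1,015.16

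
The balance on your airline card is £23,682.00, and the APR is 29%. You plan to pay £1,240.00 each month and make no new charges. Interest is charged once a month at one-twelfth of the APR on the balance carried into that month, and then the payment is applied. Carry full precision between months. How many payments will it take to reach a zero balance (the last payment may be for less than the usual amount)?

Monthly rate r = 29%/12 = 2.41667% = 0.0241667.
Recurrence: B ← B·(1+r) − £1,240.00.
Month 1: interest £572.31; balance after payment £23,014.31.
Month 2: interest £556.18; balance after payment £22,330.49.
Closed form: n = −ln(1 − rB₀/P)/ln(1+r) = −ln(0.53846)/ln(1.02417) ≈ 25.924, so the balance reaches zero during payment 26.

26 months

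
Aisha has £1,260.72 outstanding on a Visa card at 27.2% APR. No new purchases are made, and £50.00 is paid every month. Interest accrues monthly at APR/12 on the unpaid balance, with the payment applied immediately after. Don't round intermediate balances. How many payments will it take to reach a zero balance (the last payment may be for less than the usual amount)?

38 months

Monthly rate r = 27.2%/12 = 2.26667% = 0.0226667.
Recurrence: B ← B·(1+r) − £50.00.
Month 1: interest £28.58; balance after payment £1,239.30.
Month 2: interest £28.09; balance after payment £1,217.39.
Closed form: n = −ln(1 − rB₀/P)/ln(1+r) = −ln(0.42847)/ln(1.02267) ≈ 37.813, so the balance reaches zero during payment 38.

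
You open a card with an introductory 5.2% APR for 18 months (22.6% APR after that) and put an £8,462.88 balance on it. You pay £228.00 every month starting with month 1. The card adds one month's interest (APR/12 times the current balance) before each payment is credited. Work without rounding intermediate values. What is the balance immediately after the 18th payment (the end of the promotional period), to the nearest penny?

Promo months 1–18 at r₀ = 5.2%/12 = 0.00433333; months 19+ at r₁ = 22.6%/12 = 0.0188333.
After month 18: iterate B ← B·(1+r₀) − £228.00 for 18 months → £4,889.15.

£4,889.15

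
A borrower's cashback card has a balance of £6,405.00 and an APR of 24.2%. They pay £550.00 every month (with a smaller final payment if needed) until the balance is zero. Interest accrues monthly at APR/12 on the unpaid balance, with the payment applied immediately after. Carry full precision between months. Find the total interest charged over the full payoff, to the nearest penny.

£970.15

Monthly rate r = 24.2%/12 = 2.01667% = 0.0201667.
Payoff takes n = ⌈−ln(1 − rB₀/P)/ln(1+r)⌉ = ⌈13.407⌉ = 14 payments; the last is £225.15.
Total paid = 13·£550.00 + £225.15 = £7,375.15.
Total interest = total paid − principal = £7,375.15 − £6,405.00 = £970.15.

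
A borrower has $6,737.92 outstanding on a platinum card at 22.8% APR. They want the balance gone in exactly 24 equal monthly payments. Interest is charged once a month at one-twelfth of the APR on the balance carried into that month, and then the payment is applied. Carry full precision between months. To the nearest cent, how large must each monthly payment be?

$352.22

Monthly rate r = 22.8%/12 = 1.9% = 0.019.
Level-payment amortization: P = B₀·r / (1 − (1+r)^(−n)) = 6737.92·0.019 / (1 − 1.019^(−24)).
Denominator 1 − (1+r)^(−24) = 0.363468964.
P = 128.02 / 0.363468964 ≈ 352.22.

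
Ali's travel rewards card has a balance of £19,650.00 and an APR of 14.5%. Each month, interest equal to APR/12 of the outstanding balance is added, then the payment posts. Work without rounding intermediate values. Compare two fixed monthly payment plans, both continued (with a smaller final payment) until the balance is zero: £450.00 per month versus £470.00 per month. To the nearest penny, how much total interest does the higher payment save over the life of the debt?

Monthly rate r = 14.5%/12 = 1.20833% = 0.0120833.
At £450.00/mo: n = ⌈−ln(1 − rB₀/P)/ln(1+r)⌉ = 63 payments (last £200.55); total interest = total paid − £19,650.00 = £8,450.55.
At £470.00/mo: 59 payments (last £272.29); total interest £7,882.29.
Interest saved = £8,450.55 − £7,882.29 = £568.26.

£568.26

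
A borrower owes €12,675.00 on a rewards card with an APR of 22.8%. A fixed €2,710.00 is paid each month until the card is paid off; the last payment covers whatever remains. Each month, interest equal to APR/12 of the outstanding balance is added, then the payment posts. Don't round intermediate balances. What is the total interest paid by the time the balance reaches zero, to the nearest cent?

€725.98

Monthly rate r = 22.8%/12 = 1.9% = 0.019.
Payoff takes n = ⌈−ln(1 − rB₀/P)/ln(1+r)⌉ = ⌈4.945⌉ = 5 payments; the last is €2,560.98.
Total paid = 4·€2,710.00 + €2,560.98 = €13,400.98.
Total interest = total paid − principal = €13,400.98 − €12,675.00 = €725.98.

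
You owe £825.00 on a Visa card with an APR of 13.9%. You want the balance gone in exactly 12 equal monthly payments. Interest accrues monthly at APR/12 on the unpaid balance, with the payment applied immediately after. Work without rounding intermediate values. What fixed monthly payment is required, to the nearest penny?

Monthly rate r = 13.9%/12 = 1.15833% = 0.0115833.
Level-payment amortization: P = B₀·r / (1 − (1+r)^(−n)) = 825.00·0.0115833 / (1 − 1.01158^(−12)).
Denominator 1 − (1+r)^(−12) = 0.129076487.
P = 9.55625 / 0.129076487 ≈ 74.04.

£74.04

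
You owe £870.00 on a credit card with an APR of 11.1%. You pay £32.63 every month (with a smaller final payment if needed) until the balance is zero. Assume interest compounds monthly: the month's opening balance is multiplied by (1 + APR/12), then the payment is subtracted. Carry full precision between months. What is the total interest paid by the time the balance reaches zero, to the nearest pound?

£134

Monthly rate r = 11.1%/12 = 0.925% = 0.00925.
Payoff takes n = ⌈−ln(1 − rB₀/P)/ln(1+r)⌉ = ⌈30.757⌉ = 31 payments; the last is £24.74.
Total paid = 30·£32.63 + £24.74 = £1,003.64.
Total interest = total paid − principal = £1,003.64 − £870.00 = £133.64.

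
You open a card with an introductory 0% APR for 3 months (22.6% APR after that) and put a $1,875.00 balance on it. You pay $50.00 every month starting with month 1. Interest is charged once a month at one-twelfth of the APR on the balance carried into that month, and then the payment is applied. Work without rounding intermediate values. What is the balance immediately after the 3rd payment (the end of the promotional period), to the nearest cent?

Promo months 1–3 at r₀ = 0%/12 = 0; months 4+ at r₁ = 22.6%/12 = 0.0188333.
After month 3 (no interest yet): B = $1,875.00 − 3·$50.00 = $1,725.00.

$1,725.00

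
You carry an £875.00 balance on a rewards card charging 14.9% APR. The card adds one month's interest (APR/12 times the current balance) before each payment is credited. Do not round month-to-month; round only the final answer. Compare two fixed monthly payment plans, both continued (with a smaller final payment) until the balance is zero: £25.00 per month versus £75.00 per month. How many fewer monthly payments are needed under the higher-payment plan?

Monthly rate r = 14.9%/12 = 1.24167% = 0.0124167.
At £25.00/mo: n = ⌈−ln(1 − rB₀/P)/ln(1+r)⌉ = 47 payments (last £5.18); total interest = total paid − £875.00 = £280.18.
At £75.00/mo: 13 payments (last £51.21); total interest £76.21.
Payments saved = 47 − 13 = 34.

34 fewer payments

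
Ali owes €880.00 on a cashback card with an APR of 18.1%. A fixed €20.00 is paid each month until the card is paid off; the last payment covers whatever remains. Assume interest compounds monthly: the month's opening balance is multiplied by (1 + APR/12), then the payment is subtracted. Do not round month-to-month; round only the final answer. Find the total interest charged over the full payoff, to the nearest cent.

€575.74

Monthly rate r = 18.1%/12 = 1.50833% = 0.0150833.
Payoff takes n = ⌈−ln(1 − rB₀/P)/ln(1+r)⌉ = ⌈72.786⌉ = 73 payments; the last is €15.74.
Total paid = 72·€20.00 + €15.74 = €1,455.74.
Total interest = total paid − principal = €1,455.74 − €880.00 = €575.74.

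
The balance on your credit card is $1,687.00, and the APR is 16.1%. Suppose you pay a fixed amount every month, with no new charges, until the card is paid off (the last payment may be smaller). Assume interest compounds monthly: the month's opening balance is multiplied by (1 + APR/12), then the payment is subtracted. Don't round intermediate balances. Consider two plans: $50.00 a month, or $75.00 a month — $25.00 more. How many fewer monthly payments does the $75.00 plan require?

Monthly rate r = 16.1%/12 = 1.34167% = 0.0134167.
At $50.00/mo: n = ⌈−ln(1 − rB₀/P)/ln(1+r)⌉ = 46 payments (last $11.25); total interest = total paid − $1,687.00 = $574.25.
At $75.00/mo: 27 payments (last $71.58); total interest $334.58.
Payments saved = 46 − 27 = 19.

19 fewer payments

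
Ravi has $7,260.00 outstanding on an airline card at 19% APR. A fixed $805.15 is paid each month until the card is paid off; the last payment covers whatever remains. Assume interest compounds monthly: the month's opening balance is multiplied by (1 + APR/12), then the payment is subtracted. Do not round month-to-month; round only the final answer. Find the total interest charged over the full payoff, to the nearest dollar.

Monthly rate r = 19%/12 = 1.58333% = 0.0158333.
Payoff takes n = ⌈−ln(1 − rB₀/P)/ln(1+r)⌉ = ⌈9.806⌉ = 10 payments; the last is $650.03.
Total paid = 9·$805.15 + $650.03 = $7,896.38.
Total interest = total paid − principal = $7,896.38 − $7,260.00 = $636.38.

$636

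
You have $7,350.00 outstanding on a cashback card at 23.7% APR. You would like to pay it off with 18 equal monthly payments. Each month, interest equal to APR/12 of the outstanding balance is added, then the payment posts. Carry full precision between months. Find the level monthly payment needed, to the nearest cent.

$489.18

Monthly rate r = 23.7%/12 = 1.975% = 0.01975.
Level-payment amortization: P = B₀·r / (1 − (1+r)^(−n)) = 7350.00·0.01975 / (1 − 1.01975^(−18)).
Denominator 1 − (1+r)^(−18) = 0.296744482.
P = 145.162 / 0.296744482 ≈ 489.18.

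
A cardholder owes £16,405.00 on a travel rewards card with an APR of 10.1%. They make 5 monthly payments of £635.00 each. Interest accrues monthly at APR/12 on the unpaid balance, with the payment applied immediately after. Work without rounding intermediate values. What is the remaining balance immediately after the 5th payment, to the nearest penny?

£13,878.20

Monthly rate r = 10.1%/12 = 0.841667% = 0.00841667.
Each month: B ← B·(1+r) − £635.00.
Month 1: interest £138.08; balance after payment £15,908.08.
Month 2: interest £133.89; balance after payment £15,406.97.
Month 3: interest £129.68; balance after payment £14,901.64.
Month 4: interest £125.42; balance after payment £14,392.07.
Month 5: interest £121.13; balance after payment £13,878.20.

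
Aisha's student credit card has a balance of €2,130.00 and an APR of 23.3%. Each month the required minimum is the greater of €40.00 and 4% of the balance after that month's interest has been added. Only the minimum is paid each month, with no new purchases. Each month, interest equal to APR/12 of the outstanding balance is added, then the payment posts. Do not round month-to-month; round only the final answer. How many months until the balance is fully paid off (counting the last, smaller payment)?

70 months

Monthly rate r = 23.3%/12 = 1.94167% = 0.0194167.
While 4% of the post-interest balance exceeds €40.00, each month B ← (B·(1+r))·(1 − 0.04), i.e. B shrinks by the factor (1+r)·0.96 = 0.97864.
This holds for months 1–36. Entering month 37 the balance is €979.05; 4% of the post-interest balance is now below €40.00, so the flat €40.00 minimum applies from here.
From month 37 a fixed €40.00 at rate r clears €979.05 in 34 more payments. Total: 36 + 34 = 70 months.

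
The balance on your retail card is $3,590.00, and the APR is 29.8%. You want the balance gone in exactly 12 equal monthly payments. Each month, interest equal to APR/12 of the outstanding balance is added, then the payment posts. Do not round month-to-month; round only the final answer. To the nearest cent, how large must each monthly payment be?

$349.63

Monthly rate r = 29.8%/12 = 2.48333% = 0.0248333.
Level-payment amortization: P = B₀·r / (1 − (1+r)^(−n)) = 3590.00·0.0248333 / (1 − 1.02483^(−12)).
Denominator 1 − (1+r)^(−12) = 0.25499174.
P = 89.1517 / 0.25499174 ≈ 349.63.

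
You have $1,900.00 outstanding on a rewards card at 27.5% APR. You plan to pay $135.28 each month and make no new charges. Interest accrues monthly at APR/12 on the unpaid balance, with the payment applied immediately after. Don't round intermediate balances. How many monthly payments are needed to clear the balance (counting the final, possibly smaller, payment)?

Monthly rate r = 27.5%/12 = 2.29167% = 0.0229167.
Recurrence: B ← B·(1+r) − $135.28.
Month 1: interest $43.54; balance after payment $1,808.26.
Month 2: interest $41.44; balance after payment $1,714.42.
Closed form: n = −ln(1 − rB₀/P)/ln(1+r) = −ln(0.67814)/ln(1.02292) ≈ 17.142, so the balance reaches zero during payment 18.

18 months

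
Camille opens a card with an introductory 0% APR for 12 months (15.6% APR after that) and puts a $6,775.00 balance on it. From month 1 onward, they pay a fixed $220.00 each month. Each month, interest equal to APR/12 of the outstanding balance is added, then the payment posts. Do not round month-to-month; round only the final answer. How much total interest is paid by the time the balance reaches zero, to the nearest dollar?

$637

Promo months 1–12 at r₀ = 0%/12 = 0; months 13+ at r₁ = 15.6%/12 = 0.013.
After month 12 (no interest yet): B = $6,775.00 − 12·$220.00 = $4,135.00.
Then at r₁ with $220.00/mo: n₂ = −ln(1 − r₁·B/P)/ln(1+r₁) ≈ 21.69 → 22 more payments.
Total paid = 33·$220.00 + $152.31 = $7,412.31; interest = $7,412.31 − $6,775.00 = $637.31.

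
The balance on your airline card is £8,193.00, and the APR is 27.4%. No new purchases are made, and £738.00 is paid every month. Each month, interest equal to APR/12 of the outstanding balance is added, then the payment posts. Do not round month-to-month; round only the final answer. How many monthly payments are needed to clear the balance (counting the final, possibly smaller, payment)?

13 payments

Monthly rate r = 27.4%/12 = 2.28333% = 0.0228333.
Recurrence: B ← B·(1+r) − £738.00.
Month 1: interest £187.07; balance after payment £7,642.07.
Month 2: interest £174.49; balance after payment £7,078.57.
Closed form: n = −ln(1 − rB₀/P)/ln(1+r) = −ln(0.74651)/ln(1.02283) ≈ 12.949, so the balance reaches zero during payment 13.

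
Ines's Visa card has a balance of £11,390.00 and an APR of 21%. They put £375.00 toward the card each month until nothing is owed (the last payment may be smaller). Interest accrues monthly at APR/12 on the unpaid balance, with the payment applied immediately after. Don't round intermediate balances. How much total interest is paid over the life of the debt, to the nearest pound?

£5,002

Monthly rate r = 21%/12 = 1.75% = 0.0175.
Payoff takes n = ⌈−ln(1 − rB₀/P)/ln(1+r)⌉ = ⌈43.709⌉ = 44 payments; the last is £266.52.
Total paid = 43·£375.00 + £266.52 = £16,391.52.
Total interest = total paid − principal = £16,391.52 − £11,390.00 = £5,001.52.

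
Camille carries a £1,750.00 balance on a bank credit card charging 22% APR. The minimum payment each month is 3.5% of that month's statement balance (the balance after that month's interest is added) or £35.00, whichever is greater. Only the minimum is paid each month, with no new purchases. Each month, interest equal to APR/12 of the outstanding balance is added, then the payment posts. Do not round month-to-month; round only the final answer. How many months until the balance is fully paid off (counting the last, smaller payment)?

Monthly rate r = 22%/12 = 1.83333% = 0.0183333.
While 3.5% of the post-interest balance exceeds £35.00, each month B ← (B·(1+r))·(1 − 0.035), i.e. B shrinks by the factor (1+r)·0.965 = 0.98269.
This holds for months 1–34. Entering month 35 the balance is £966.55; 3.5% of the post-interest balance is now below £35.00, so the flat £35.00 minimum applies from here.
From month 35 a fixed £35.00 at rate r clears £966.55 in 39 more payments. Total: 34 + 39 = 73 months.

73 months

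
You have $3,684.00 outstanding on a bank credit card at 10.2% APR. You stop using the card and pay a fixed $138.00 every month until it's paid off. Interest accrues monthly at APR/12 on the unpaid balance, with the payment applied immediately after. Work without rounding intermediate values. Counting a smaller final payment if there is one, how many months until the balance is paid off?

31 months

Monthly rate r = 10.2%/12 = 0.85% = 0.0085.
Recurrence: B ← B·(1+r) − $138.00.
Month 1: interest $31.31; balance after payment $3,577.31.
Month 2: interest $30.41; balance after payment $3,469.72.
Closed form: n = −ln(1 − rB₀/P)/ln(1+r) = −ln(0.77309)/ln(1.0085) ≈ 30.407, so the balance reaches zero during payment 31.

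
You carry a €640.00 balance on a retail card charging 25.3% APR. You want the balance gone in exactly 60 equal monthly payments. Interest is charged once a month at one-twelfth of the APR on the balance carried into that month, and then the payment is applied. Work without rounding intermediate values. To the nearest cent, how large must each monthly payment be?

Monthly rate r = 25.3%/12 = 2.10833% = 0.0210833.
Level-payment amortization: P = B₀·r / (1 − (1+r)^(−n)) = 640.00·0.0210833 / (1 − 1.02108^(−60)).
Denominator 1 − (1+r)^(−60) = 0.71402455.
P = 13.4933 / 0.71402455 ≈ 18.90.

€18.90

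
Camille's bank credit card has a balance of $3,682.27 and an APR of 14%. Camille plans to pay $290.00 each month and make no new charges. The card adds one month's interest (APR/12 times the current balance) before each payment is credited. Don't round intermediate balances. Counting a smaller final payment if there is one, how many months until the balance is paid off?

Monthly rate r = 14%/12 = 1.16667% = 0.0116667.
Recurrence: B ← B·(1+r) − $290.00.
Month 1: interest $42.96; balance after payment $3,435.23.
Month 2: interest $40.08; balance after payment $3,185.31.
Closed form: n = −ln(1 − rB₀/P)/ln(1+r) = −ln(0.85186)/ln(1.01167) ≈ 13.823, so the balance reaches zero during payment 14.

14 payments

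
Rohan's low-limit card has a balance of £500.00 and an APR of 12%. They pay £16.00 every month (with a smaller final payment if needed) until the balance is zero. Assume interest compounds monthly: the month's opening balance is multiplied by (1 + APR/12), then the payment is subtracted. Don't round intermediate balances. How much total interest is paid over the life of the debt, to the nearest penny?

Monthly rate r = 12%/12 = 1% = 0.01.
Payoff takes n = ⌈−ln(1 − rB₀/P)/ln(1+r)⌉ = ⌈37.656⌉ = 38 payments; the last is £10.52.
Total paid = 37·£16.00 + £10.52 = £602.52.
Total interest = total paid − principal = £602.52 − £500.00 = £102.52.

£102.52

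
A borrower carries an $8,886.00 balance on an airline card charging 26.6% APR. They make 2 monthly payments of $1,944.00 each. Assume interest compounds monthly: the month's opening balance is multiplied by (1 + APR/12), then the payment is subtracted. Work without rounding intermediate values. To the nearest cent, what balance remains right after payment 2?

$5,353.22

Monthly rate r = 26.6%/12 = 2.21667% = 0.0221667.
Each month: B ← B·(1+r) − $1,944.00.
Month 1: interest $196.97; balance after payment $7,138.97.
Month 2: interest $158.25; balance after payment $5,353.22.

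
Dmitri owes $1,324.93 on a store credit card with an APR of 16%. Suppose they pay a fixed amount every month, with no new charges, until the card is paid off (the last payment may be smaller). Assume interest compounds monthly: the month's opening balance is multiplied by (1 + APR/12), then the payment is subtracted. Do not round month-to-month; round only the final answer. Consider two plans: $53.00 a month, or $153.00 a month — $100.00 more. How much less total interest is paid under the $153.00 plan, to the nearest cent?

Monthly rate r = 16%/12 = 1.33333% = 0.0133333.
At $53.00/mo: n = ⌈−ln(1 − rB₀/P)/ln(1+r)⌉ = 31 payments (last $32.42); total interest = total paid − $1,324.93 = $297.49.
At $153.00/mo: 10 payments (last $40.43); total interest $92.50.
Interest saved = $297.49 − $92.50 = $204.99.

$204.99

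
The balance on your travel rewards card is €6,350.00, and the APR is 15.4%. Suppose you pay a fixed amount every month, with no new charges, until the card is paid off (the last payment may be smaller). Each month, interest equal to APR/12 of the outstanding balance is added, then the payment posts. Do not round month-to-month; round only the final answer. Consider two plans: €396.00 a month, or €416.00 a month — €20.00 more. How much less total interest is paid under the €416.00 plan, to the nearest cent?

Monthly rate r = 15.4%/12 = 1.28333% = 0.0128333.
At €396.00/mo: n = ⌈−ln(1 − rB₀/P)/ln(1+r)⌉ = 19 payments (last €27.28); total interest = total paid − €6,350.00 = €805.28.
At €416.00/mo: 18 payments (last €40.84); total interest €762.84.
Interest saved = €805.28 − €762.84 = €42.44.

€42.44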